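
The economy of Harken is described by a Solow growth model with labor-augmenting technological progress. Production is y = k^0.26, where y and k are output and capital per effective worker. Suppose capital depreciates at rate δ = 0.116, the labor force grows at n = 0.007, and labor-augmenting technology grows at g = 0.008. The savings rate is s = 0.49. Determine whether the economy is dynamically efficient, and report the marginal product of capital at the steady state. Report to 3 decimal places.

dynamically inefficient; MPK ≈ 0.070

n + g + δ = 0.007 + 0.008 + 0.116 = 0.131.
Steady-state k*: s·k^0.26 = 0.131·k gives k* = (0.49/0.131)^(1/0.74) ≈ 5.9460.
MPK = 0.26·5.9460^(-0.74) ≈ 0.0695.
MPK < n+g+δ = 0.131, so the economy is dynamically inefficient (over-saving).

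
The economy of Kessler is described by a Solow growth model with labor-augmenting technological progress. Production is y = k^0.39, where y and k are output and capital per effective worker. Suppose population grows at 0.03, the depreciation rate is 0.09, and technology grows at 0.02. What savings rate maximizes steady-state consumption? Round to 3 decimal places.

s_gold = 0.390

Capital per effective worker breaks even when investment replaces (n + g + δ)·k; here n + g + δ = 0.14.
At the golden rule MPK = n+g+δ, and in any Cobb-Douglas steady state s = (n+g+δ)·k/y = MPK·k/y = capital's share 0.39.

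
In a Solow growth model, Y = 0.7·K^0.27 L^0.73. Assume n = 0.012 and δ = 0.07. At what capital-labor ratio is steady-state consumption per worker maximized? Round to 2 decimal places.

k_gold ≈ 3.14

n + δ = 0.012 + 0.07 = 0.082.
Maximizing c = f(k) − (n+δ)·k gives f'(k) = n+δ, i.e. 0.27·0.7·k^(0.27−1) = 0.082, so k_gold = (0.27·0.7/0.082)^(1/0.73) ≈ 3.1389.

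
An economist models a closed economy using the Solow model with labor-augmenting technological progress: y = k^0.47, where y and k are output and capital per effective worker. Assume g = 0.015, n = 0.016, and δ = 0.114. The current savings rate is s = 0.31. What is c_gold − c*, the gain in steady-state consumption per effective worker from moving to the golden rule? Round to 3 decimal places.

n + g + δ = 0.016 + 0.015 + 0.114 = 0.145.
Current steady state (s = 0.31): k* = (0.31/0.145)^(1/0.53) ≈ 4.1940, y* = 4.1940^0.47 ≈ 1.9617, c* = (1−0.31)·1.9617 ≈ 1.3536.
Golden rule sets MPK = n+g+δ: 0.47·k^(0.47−1) = 0.145, so k_gold = (0.47/0.145)^(1/0.53) ≈ 9.1969.
y_gold = 9.1969^0.47 ≈ 2.8373, c_gold = y_gold − 0.145·k_gold ≈ 1.5038.
Gain: Δc = 1.5038 − 1.3536 ≈ 0.1502.

Δc ≈ 0.150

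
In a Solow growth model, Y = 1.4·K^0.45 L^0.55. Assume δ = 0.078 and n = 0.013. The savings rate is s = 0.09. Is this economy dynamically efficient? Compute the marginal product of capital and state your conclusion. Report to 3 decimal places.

Capital per worker breaks even when investment replaces (n + δ)·k; here n + δ = 0.091.
Steady-state k*: s·A·k^0.45 = 0.091·k gives k* = (0.09·1.4/0.091)^(1/0.55) ≈ 1.8070.
MPK = 0.45·1.4·1.8070^(-0.55) ≈ 0.4550.
MPK > n+δ = 0.091, so the economy is dynamically efficient (under-saving).

dynamically efficient; MPK ≈ 0.455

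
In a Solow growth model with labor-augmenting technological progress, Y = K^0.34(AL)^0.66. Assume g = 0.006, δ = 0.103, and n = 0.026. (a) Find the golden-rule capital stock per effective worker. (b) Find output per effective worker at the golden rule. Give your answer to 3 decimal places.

(a) k_gold ≈ 4.053; (b) y_gold ≈ 1.609

Break-even investment rate: n + g + δ = 0.026 + 0.006 + 0.103 = 0.135.
Setting f'(k) = n+g+δ gives 0.34·k^(0.34−1) = 0.135, hence k_gold = (0.34/0.135)^(1/0.66) ≈ 4.0532.
y_gold = 4.0532^0.34 ≈ 1.6094.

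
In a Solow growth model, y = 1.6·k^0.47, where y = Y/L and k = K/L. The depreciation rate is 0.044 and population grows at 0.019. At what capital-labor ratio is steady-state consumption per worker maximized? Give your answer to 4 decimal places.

k_gold ≈ 107.6078

Capital per worker breaks even when investment replaces (n + δ)·k; here n + δ = 0.063.
Maximizing c = f(k) − (n+δ)·k gives f'(k) = n+δ, i.e. 0.47·1.6·k^(0.47−1) = 0.063, so k_gold = (0.47·1.6/0.063)^(1/0.53) ≈ 107.6078.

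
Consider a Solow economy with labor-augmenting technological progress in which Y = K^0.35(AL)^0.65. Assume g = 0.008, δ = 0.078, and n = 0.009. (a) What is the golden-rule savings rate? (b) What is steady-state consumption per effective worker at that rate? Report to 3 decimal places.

(a) s_gold = 0.350; (b) c_gold ≈ 1.312

Break-even investment rate: n + g + δ = 0.009 + 0.008 + 0.078 = 0.095.
For Cobb-Douglas, s_gold equals capital's share: s_gold = 0.35.
Maximizing c = f(k) − (n+g+δ)·k gives f'(k) = n+g+δ, i.e. 0.35·k^(0.35−1) = 0.095, so k_gold = (0.35/0.095)^(1/0.65) ≈ 7.4353.
y_gold = 7.4353^0.35 ≈ 2.0182; c_gold = (1−0.35)·y_gold ≈ 1.3118.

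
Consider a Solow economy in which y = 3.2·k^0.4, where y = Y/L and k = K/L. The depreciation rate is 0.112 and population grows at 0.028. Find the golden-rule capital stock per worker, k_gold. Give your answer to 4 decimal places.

k_gold ≈ 39.9764

The effective depreciation rate is n + δ = 0.028 + 0.112 = 0.14.
Maximizing c = f(k) − (n+δ)·k gives f'(k) = n+δ, i.e. 0.4·3.2·k^(0.4−1) = 0.14, so k_gold = (0.4·3.2/0.14)^(1/0.6) ≈ 39.9764.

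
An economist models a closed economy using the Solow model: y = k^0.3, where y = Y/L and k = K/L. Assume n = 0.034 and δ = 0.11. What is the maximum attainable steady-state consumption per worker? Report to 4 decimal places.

Capital per worker breaks even when investment replaces (n + δ)·k; here n + δ = 0.144.
Golden rule sets MPK = n+δ: 0.3·k^(0.3−1) = 0.144, so k_gold = (0.3/0.144)^(1/0.7) ≈ 2.8534.
y_gold = 2.8534^0.3 ≈ 1.3697.
c_gold = y_gold − (n+δ)·k_gold = 1.3697 − 0.144·2.8534 ≈ 0.9588.

c_gold ≈ 0.9588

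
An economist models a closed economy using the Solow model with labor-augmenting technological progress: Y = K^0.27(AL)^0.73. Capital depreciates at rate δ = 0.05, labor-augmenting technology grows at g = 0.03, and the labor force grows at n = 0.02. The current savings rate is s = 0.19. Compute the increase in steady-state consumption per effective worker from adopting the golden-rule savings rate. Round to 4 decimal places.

Break-even investment rate: n + g + δ = 0.02 + 0.03 + 0.05 = 0.1.
Current steady state (s = 0.19): k* = (0.19/0.1)^(1/0.73) ≈ 2.4091, y* = 2.4091^0.27 ≈ 1.2679, c* = (1−0.19)·1.2679 ≈ 1.0270.
At the golden rule the marginal product of capital equals n+g+δ: 0.27·k^(0.27−1) = 0.1. Solving, k_gold = (0.27/0.1)^(1/0.73) ≈ 3.8986.
y_gold = 3.8986^0.27 ≈ 1.4439, c_gold = y_gold − 0.1·k_gold ≈ 1.0541.
Gain: Δc = 1.0541 − 1.0270 ≈ 0.0270.

Δc ≈ 0.0270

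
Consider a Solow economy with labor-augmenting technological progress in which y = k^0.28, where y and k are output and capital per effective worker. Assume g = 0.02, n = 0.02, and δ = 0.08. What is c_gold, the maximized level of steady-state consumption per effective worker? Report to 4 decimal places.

Break-even investment rate: n + g + δ = 0.02 + 0.02 + 0.08 = 0.12.
Maximizing c = f(k) − (n+g+δ)·k gives f'(k) = n+g+δ, i.e. 0.28·k^(0.28−1) = 0.12, so k_gold = (0.28/0.12)^(1/0.72) ≈ 3.2440.
y_gold = 3.2440^0.28 ≈ 1.3903.
c_gold = y_gold − (n+g+δ)·k_gold = 1.3903 − 0.12·3.2440 ≈ 1.0010.

c_gold ≈ 1.0010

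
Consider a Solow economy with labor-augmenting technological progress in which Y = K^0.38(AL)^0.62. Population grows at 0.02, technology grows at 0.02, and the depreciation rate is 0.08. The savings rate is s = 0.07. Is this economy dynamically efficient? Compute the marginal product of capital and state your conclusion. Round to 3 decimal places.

n + g + δ = 0.02 + 0.02 + 0.08 = 0.12.
Steady-state k*: s·k^0.38 = 0.12·k gives k* = (0.07/0.12)^(1/0.62) ≈ 0.4192.
MPK = 0.38·0.4192^(-0.62) ≈ 0.6514.
MPK > n+g+δ = 0.12, so the economy is dynamically efficient (under-saving).

dynamically efficient; MPK ≈ 0.651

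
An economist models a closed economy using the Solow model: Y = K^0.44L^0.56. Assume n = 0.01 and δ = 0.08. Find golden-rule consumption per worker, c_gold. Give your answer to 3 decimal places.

n + δ = 0.01 + 0.08 = 0.09.
Maximizing c = f(k) − (n+δ)·k gives f'(k) = n+δ, i.e. 0.44·k^(0.44−1) = 0.09, so k_gold = (0.44/0.09)^(1/0.56) ≈ 17.0111.
y_gold = 17.0111^0.44 ≈ 3.4795.
c_gold = y_gold − (n+δ)·k_gold = 3.4795 − 0.09·17.0111 ≈ 1.9485.

c_gold ≈ 1.949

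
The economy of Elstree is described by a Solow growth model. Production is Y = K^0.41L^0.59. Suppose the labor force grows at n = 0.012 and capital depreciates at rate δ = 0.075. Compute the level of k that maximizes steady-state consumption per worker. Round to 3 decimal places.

k_gold ≈ 13.840

Capital per worker breaks even when investment replaces (n + δ)·k; here n + δ = 0.087.
Maximizing c = f(k) − (n+δ)·k gives f'(k) = n+δ, i.e. 0.41·k^(0.41−1) = 0.087, so k_gold = (0.41/0.087)^(1/0.59) ≈ 13.8397.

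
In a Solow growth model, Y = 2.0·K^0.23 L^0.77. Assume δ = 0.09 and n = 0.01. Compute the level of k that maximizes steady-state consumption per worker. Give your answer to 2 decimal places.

The effective depreciation rate is n + δ = 0.01 + 0.09 = 0.1.
Golden rule sets MPK = n+δ: 0.23·2.0·k^(0.23−1) = 0.1, so k_gold = (0.23·2.0/0.1)^(1/0.77) ≈ 7.2565.

k_gold ≈ 7.26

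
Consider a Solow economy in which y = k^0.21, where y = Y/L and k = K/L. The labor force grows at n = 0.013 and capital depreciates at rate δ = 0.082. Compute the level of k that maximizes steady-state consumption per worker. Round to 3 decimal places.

n + δ = 0.013 + 0.082 = 0.095.
Setting f'(k) = n+δ gives 0.21·k^(0.21−1) = 0.095, hence k_gold = (0.21/0.095)^(1/0.79) ≈ 2.7294.

k_gold ≈ 2.729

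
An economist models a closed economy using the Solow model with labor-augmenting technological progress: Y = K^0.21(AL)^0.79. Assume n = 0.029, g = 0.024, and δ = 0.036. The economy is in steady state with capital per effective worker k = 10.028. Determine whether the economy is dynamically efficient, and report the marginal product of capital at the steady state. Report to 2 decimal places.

Capital per effective worker breaks even when investment replaces (n + g + δ)·k; here n + g + δ = 0.089.
MPK = 0.21·k^(0.21−1) = 0.21·10.028^(-0.79) ≈ 0.0340.
MPK < 0.089, so the economy is dynamically inefficient (over-saving).

dynamically inefficient; MPK ≈ 0.03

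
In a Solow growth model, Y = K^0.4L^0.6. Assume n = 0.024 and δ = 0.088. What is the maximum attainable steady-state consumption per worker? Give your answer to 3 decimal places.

Break-even investment rate: n + δ = 0.024 + 0.088 = 0.112.
Setting f'(k) = n+δ gives 0.4·k^(0.4−1) = 0.112, hence k_gold = (0.4/0.112)^(1/0.6) ≈ 8.3446.
y_gold = 8.3446^0.4 ≈ 2.3365.
c_gold = y_gold − (n+δ)·k_gold = 2.3365 − 0.112·8.3446 ≈ 1.4019.

c_gold ≈ 1.402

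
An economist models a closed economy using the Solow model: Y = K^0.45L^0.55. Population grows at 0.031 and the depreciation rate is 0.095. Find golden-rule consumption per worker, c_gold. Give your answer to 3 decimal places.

n + δ = 0.031 + 0.095 = 0.126.
Golden rule sets MPK = n+δ: 0.45·k^(0.45−1) = 0.126, so k_gold = (0.45/0.126)^(1/0.55) ≈ 10.1197.
y_gold = 10.1197^0.45 ≈ 2.8335.
c_gold = y_gold − (n+δ)·k_gold = 2.8335 − 0.126·10.1197 ≈ 1.5584.

c_gold ≈ 1.558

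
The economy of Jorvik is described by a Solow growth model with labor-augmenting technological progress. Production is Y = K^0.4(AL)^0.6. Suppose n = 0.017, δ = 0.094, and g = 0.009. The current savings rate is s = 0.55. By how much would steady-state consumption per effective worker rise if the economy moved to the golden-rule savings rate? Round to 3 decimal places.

Δc ≈ 0.097

Capital per effective worker breaks even when investment replaces (n + g + δ)·k; here n + g + δ = 0.12.
Current steady state (s = 0.55): k* = (0.55/0.12)^(1/0.6) ≈ 12.6465, y* = 12.6465^0.4 ≈ 2.7592, c* = (1−0.55)·2.7592 ≈ 1.2417.
At the golden rule the marginal product of capital equals n+g+δ: 0.4·k^(0.4−1) = 0.12. Solving, k_gold = (0.4/0.12)^(1/0.6) ≈ 7.4381.
y_gold = 7.4381^0.4 ≈ 2.2314, c_gold = y_gold − 0.12·k_gold ≈ 1.3389.
Gain: Δc = 1.3389 − 1.2417 ≈ 0.0972.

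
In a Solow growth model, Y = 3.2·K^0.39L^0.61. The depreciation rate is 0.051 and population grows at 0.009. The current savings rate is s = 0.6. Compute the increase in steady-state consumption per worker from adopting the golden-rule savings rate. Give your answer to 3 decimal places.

The effective depreciation rate is n + δ = 0.009 + 0.051 = 0.06.
Current steady state (s = 0.6): k* = (0.6·3.2/0.06)^(1/0.61) ≈ 293.3992, y* = 3.2·293.3992^0.39 ≈ 29.3399, c* = (1−0.6)·29.3399 ≈ 11.7360.
Golden rule sets MPK = n+δ: 0.39·3.2·k^(0.39−1) = 0.06, so k_gold = (0.39·3.2/0.06)^(1/0.61) ≈ 144.7970.
y_gold = 3.2·144.7970^0.39 ≈ 22.2765, c_gold = y_gold − 0.06·k_gold ≈ 13.5886.
Gain: Δc = 13.5886 − 11.7360 ≈ 1.8527.

Δc ≈ 1.853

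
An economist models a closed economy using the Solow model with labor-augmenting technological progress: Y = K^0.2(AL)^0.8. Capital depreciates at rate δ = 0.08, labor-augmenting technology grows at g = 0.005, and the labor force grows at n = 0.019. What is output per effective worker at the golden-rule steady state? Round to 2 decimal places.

y_gold ≈ 1.18

n + g + δ = 0.019 + 0.005 + 0.08 = 0.104.
At the golden rule the marginal product of capital equals n+g+δ: 0.2·k^(0.2−1) = 0.104. Solving, k_gold = (0.2/0.104)^(1/0.8) ≈ 2.2646.
Output: y_gold = k_gold^0.2 = 2.2646^0.2 ≈ 1.1776.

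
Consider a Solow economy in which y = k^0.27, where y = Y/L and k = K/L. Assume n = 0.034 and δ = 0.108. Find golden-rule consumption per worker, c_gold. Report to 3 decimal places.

c_gold ≈ 0.926

n + δ = 0.034 + 0.108 = 0.142.
Golden rule sets MPK = n+δ: 0.27·k^(0.27−1) = 0.142, so k_gold = (0.27/0.142)^(1/0.73) ≈ 2.4115.
y_gold = 2.4115^0.27 ≈ 1.2683.
c_gold = y_gold − (n+δ)·k_gold = 1.2683 − 0.142·2.4115 ≈ 0.9259.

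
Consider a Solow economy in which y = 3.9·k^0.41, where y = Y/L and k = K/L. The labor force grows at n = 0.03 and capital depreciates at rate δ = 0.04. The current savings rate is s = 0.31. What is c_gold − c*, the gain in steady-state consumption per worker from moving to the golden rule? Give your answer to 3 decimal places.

Δc ≈ 0.749

n + δ = 0.03 + 0.04 = 0.07.
Current steady state (s = 0.31): k* = (0.31·3.9/0.07)^(1/0.59) ≈ 125.0739, y* = 3.9·125.0739^0.41 ≈ 28.2425, c* = (1−0.31)·28.2425 ≈ 19.4873.
At the golden rule the marginal product of capital equals n+δ: 0.41·3.9·k^(0.41−1) = 0.07. Solving, k_gold = (0.41·3.9/0.07)^(1/0.59) ≈ 200.8939.
y_gold = 3.9·200.8939^0.41 ≈ 34.2990, c_gold = y_gold − 0.07·k_gold ≈ 20.2364.
Gain: Δc = 20.2364 − 19.4873 ≈ 0.7491.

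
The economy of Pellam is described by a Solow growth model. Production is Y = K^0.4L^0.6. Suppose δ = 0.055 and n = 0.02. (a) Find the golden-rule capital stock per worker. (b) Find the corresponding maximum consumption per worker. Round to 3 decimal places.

n + δ = 0.02 + 0.055 = 0.075.
Golden rule sets MPK = n+δ: 0.4·k^(0.4−1) = 0.075, so k_gold = (0.4/0.075)^(1/0.6) ≈ 16.2804.
y_gold = 16.2804^0.4 ≈ 3.0526; c_gold = y_gold − 0.075·k_gold ≈ 1.8315.

(a) k_gold ≈ 16.280; (b) c_gold ≈ 1.832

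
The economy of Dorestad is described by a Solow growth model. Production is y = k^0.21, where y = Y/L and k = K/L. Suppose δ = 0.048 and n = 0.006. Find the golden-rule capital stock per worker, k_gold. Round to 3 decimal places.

Capital per worker breaks even when investment replaces (n + δ)·k; here n + δ = 0.054.
Setting f'(k) = n+δ gives 0.21·k^(0.21−1) = 0.054, hence k_gold = (0.21/0.054)^(1/0.79) ≈ 5.5797.

k_gold ≈ 5.580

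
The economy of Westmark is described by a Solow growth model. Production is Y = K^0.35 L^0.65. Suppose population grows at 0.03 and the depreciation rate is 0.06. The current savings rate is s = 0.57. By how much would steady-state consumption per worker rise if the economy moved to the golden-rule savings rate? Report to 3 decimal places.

The effective depreciation rate is n + δ = 0.03 + 0.06 = 0.09.
Current steady state (s = 0.57): k* = (0.57/0.09)^(1/0.65) ≈ 17.1112, y* = 17.1112^0.35 ≈ 2.7018, c* = (1−0.57)·2.7018 ≈ 1.1618.
Maximizing c = f(k) − (n+δ)·k gives f'(k) = n+δ, i.e. 0.35·k^(0.35−1) = 0.09, so k_gold = (0.35/0.09)^(1/0.65) ≈ 8.0802.
y_gold = 8.0802^0.35 ≈ 2.0778, c_gold = y_gold − 0.09·k_gold ≈ 1.3506.
Gain: Δc = 1.3506 − 1.1618 ≈ 0.1888.

Δc ≈ 0.189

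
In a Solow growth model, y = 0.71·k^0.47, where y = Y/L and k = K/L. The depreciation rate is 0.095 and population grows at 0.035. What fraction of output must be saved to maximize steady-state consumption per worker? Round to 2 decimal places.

Break-even investment rate: n + δ = 0.035 + 0.095 = 0.13.
At the golden rule MPK = n+δ, and in any Cobb-Douglas steady state s = (n+δ)·k/y = MPK·k/y = capital's share 0.47.

s_gold = 0.47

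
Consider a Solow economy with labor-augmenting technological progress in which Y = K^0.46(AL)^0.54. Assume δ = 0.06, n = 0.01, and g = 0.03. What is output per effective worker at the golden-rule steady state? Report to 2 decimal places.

y_gold ≈ 3.67

The effective depreciation rate is n + g + δ = 0.01 + 0.03 + 0.06 = 0.1.
At the golden rule the marginal product of capital equals n+g+δ: 0.46·k^(0.46−1) = 0.1. Solving, k_gold = (0.46/0.1)^(1/0.54) ≈ 16.8783.
Output: y_gold = k_gold^0.46 = 16.8783^0.46 ≈ 3.6692.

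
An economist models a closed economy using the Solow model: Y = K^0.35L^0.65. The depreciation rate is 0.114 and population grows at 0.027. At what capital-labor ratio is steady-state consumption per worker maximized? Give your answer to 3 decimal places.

n + δ = 0.027 + 0.114 = 0.141.
Setting f'(k) = n+δ gives 0.35·k^(0.35−1) = 0.141, hence k_gold = (0.35/0.141)^(1/0.65) ≈ 4.0500.

k_gold ≈ 4.050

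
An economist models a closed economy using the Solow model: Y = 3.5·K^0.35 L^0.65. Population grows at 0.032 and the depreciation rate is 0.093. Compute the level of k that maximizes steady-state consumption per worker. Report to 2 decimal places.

The effective depreciation rate is n + δ = 0.032 + 0.093 = 0.125.
Golden rule sets MPK = n+δ: 0.35·3.5·k^(0.35−1) = 0.125, so k_gold = (0.35·3.5/0.125)^(1/0.65) ≈ 33.4937.

k_gold ≈ 33.49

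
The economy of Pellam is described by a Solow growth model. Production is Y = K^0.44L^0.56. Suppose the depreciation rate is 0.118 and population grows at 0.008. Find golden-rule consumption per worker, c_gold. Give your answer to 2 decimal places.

c_gold ≈ 1.50

Break-even investment rate: n + δ = 0.008 + 0.118 = 0.126.
At the golden rule the marginal product of capital equals n+δ: 0.44·k^(0.44−1) = 0.126. Solving, k_gold = (0.44/0.126)^(1/0.56) ≈ 9.3280.
y_gold = 9.3280^0.44 ≈ 2.6712.
c_gold = y_gold − (n+δ)·k_gold = 2.6712 − 0.126·9.3280 ≈ 1.4959.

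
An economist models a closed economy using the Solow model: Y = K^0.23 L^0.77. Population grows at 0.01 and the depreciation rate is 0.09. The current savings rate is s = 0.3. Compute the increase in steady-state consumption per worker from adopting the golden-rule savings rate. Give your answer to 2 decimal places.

Δc ≈ 0.02

n + δ = 0.01 + 0.09 = 0.1.
Current steady state (s = 0.3): k* = (0.3/0.1)^(1/0.77) ≈ 4.1652, y* = 4.1652^0.23 ≈ 1.3884, c* = (1−0.3)·1.3884 ≈ 0.9719.
At the golden rule the marginal product of capital equals n+δ: 0.23·k^(0.23−1) = 0.1. Solving, k_gold = (0.23/0.1)^(1/0.77) ≈ 2.9497.
y_gold = 2.9497^0.23 ≈ 1.2825, c_gold = y_gold − 0.1·k_gold ≈ 0.9875.
Gain: Δc = 0.9875 − 0.9719 ≈ 0.0156.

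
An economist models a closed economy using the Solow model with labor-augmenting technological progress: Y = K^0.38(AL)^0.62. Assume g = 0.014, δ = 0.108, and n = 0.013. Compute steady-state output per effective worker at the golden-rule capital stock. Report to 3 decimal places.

n + g + δ = 0.013 + 0.014 + 0.108 = 0.135.
Setting f'(k) = n+g+δ gives 0.38·k^(0.38−1) = 0.135, hence k_gold = (0.38/0.135)^(1/0.62) ≈ 5.3079.
Output: y_gold = k_gold^0.38 = 5.3079^0.38 ≈ 1.8857.

y_gold ≈ 1.886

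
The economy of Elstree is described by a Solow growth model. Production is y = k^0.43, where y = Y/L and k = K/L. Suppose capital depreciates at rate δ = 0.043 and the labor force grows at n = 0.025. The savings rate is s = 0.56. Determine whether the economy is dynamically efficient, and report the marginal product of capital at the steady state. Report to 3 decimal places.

Break-even investment rate: n + δ = 0.025 + 0.043 = 0.068.
Steady-state k*: s·k^0.43 = 0.068·k gives k* = (0.56/0.068)^(1/0.57) ≈ 40.4068.
MPK = 0.43·40.4068^(-0.57) ≈ 0.0522.
MPK < n+δ = 0.068, so the economy is dynamically inefficient (over-saving).

dynamically inefficient; MPK ≈ 0.052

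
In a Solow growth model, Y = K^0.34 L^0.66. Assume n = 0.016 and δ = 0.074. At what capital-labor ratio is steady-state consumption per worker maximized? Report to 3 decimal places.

k_gold ≈ 7.492

Break-even investment rate: n + δ = 0.016 + 0.074 = 0.09.
Golden rule sets MPK = n+δ: 0.34·k^(0.34−1) = 0.09, so k_gold = (0.34/0.09)^(1/0.66) ≈ 7.4920.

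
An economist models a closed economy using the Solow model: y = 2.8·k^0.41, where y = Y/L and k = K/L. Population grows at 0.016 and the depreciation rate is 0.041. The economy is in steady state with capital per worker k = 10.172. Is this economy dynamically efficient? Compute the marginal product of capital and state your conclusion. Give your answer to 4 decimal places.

Capital per worker breaks even when investment replaces (n + δ)·k; here n + δ = 0.057.
MPK = 0.41·2.8·k^(0.41−1) = 0.41·2.8·10.172^(-0.59) ≈ 0.2921.
MPK > 0.057, so the economy is dynamically efficient (under-saving).

dynamically efficient; MPK ≈ 0.2921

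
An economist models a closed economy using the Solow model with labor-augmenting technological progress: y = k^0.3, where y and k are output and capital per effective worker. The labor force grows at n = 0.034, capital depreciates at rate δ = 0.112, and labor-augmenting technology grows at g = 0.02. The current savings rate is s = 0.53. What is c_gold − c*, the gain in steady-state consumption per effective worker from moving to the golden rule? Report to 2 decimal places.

n + g + δ = 0.034 + 0.02 + 0.112 = 0.166.
Current steady state (s = 0.53): k* = (0.53/0.166)^(1/0.7) ≈ 5.2510, y* = 5.2510^0.3 ≈ 1.6446, c* = (1−0.53)·1.6446 ≈ 0.7730.
At the golden rule the marginal product of capital equals n+g+δ: 0.3·k^(0.3−1) = 0.166. Solving, k_gold = (0.3/0.166)^(1/0.7) ≈ 2.3290.
y_gold = 2.3290^0.3 ≈ 1.2887, c_gold = y_gold − 0.166·k_gold ≈ 0.9021.
Gain: Δc = 0.9021 − 0.7730 ≈ 0.1291.

Δc ≈ 0.13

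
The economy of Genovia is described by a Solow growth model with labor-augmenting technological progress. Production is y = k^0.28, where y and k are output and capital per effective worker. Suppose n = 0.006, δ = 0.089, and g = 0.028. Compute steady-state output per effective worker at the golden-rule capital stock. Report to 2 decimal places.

Capital per effective worker breaks even when investment replaces (n + g + δ)·k; here n + g + δ = 0.123.
Maximizing c = f(k) − (n+g+δ)·k gives f'(k) = n+g+δ, i.e. 0.28·k^(0.28−1) = 0.123, so k_gold = (0.28/0.123)^(1/0.72) ≈ 3.1346.
Output: y_gold = k_gold^0.28 = 3.1346^0.28 ≈ 1.3770.

y_gold ≈ 1.38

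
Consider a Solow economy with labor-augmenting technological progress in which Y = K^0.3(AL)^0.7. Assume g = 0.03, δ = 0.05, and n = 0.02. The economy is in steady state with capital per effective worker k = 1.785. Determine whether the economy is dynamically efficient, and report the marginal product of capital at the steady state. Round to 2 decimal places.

The effective depreciation rate is n + g + δ = 0.02 + 0.03 + 0.05 = 0.1.
MPK = 0.3·k^(0.3−1) = 0.3·1.785^(-0.7) ≈ 0.2000.
MPK > 0.1, so the economy is dynamically efficient (under-saving).

dynamically efficient; MPK ≈ 0.20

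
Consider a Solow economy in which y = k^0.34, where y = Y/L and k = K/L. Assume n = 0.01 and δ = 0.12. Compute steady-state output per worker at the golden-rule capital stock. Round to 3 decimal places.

Capital per worker breaks even when investment replaces (n + δ)·k; here n + δ = 0.13.
Golden rule sets MPK = n+δ: 0.34·k^(0.34−1) = 0.13, so k_gold = (0.34/0.13)^(1/0.66) ≈ 4.2917.
Output: y_gold = k_gold^0.34 = 4.2917^0.34 ≈ 1.6409.

y_gold ≈ 1.641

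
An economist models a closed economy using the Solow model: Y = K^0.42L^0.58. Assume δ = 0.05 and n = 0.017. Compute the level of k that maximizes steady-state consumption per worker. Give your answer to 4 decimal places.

Capital per worker breaks even when investment replaces (n + δ)·k; here n + δ = 0.067.
Golden rule sets MPK = n+δ: 0.42·k^(0.42−1) = 0.067, so k_gold = (0.42/0.067)^(1/0.58) ≈ 23.6831.

k_gold ≈ 23.6831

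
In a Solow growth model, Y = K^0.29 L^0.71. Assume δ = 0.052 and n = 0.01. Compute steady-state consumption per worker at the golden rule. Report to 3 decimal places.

c_gold ≈ 1.333

n + δ = 0.01 + 0.052 = 0.062.
At the golden rule the marginal product of capital equals n+δ: 0.29·k^(0.29−1) = 0.062. Solving, k_gold = (0.29/0.062)^(1/0.71) ≈ 8.7836.
y_gold = 8.7836^0.29 ≈ 1.8779.
c_gold = y_gold − (n+δ)·k_gold = 1.8779 − 0.062·8.7836 ≈ 1.3333.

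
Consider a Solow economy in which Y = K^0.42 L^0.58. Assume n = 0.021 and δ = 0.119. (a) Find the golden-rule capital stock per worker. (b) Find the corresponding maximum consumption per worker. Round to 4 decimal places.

(a) k_gold ≈ 6.6470; (b) c_gold ≈ 1.2851

Break-even investment rate: n + δ = 0.021 + 0.119 = 0.14.
Setting f'(k) = n+δ gives 0.42·k^(0.42−1) = 0.14, hence k_gold = (0.42/0.14)^(1/0.58) ≈ 6.6470.
y_gold = 6.6470^0.42 ≈ 2.2157; c_gold = y_gold − 0.14·k_gold ≈ 1.2851.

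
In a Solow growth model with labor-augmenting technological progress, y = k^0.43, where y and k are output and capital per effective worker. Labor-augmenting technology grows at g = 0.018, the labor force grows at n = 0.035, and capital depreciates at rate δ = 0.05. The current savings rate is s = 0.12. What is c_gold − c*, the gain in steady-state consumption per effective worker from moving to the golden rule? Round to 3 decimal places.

Δc ≈ 0.688

n + g + δ = 0.035 + 0.018 + 0.05 = 0.103.
Current steady state (s = 0.12): k* = (0.12/0.103)^(1/0.57) ≈ 1.3074, y* = 1.3074^0.43 ≈ 1.1221, c* = (1−0.12)·1.1221 ≈ 0.9875.
At the golden rule the marginal product of capital equals n+g+δ: 0.43·k^(0.43−1) = 0.103. Solving, k_gold = (0.43/0.103)^(1/0.57) ≈ 12.2695.
y_gold = 12.2695^0.43 ≈ 2.9390, c_gold = y_gold − 0.103·k_gold ≈ 1.6752.
Gain: Δc = 1.6752 − 0.9875 ≈ 0.6877.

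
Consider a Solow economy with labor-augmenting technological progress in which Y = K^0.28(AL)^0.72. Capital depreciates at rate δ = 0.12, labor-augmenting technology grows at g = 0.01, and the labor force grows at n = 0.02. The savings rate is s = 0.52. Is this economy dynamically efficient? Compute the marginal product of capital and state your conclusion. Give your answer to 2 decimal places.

The effective depreciation rate is n + g + δ = 0.02 + 0.01 + 0.12 = 0.15.
Steady-state k*: s·k^0.28 = 0.15·k gives k* = (0.52/0.15)^(1/0.72) ≈ 5.6218.
MPK = 0.28·5.6218^(-0.72) ≈ 0.0808.
MPK < n+g+δ = 0.15, so the economy is dynamically inefficient (over-saving).

dynamically inefficient; MPK ≈ 0.08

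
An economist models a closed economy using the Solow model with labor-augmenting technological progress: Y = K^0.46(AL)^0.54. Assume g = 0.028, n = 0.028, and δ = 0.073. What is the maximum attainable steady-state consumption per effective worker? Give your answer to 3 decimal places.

c_gold ≈ 1.595

n + g + δ = 0.028 + 0.028 + 0.073 = 0.129.
Maximizing c = f(k) − (n+g+δ)·k gives f'(k) = n+g+δ, i.e. 0.46·k^(0.46−1) = 0.129, so k_gold = (0.46/0.129)^(1/0.54) ≈ 10.5326.
y_gold = 10.5326^0.46 ≈ 2.9537.
c_gold = y_gold − (n+g+δ)·k_gold = 2.9537 − 0.129·10.5326 ≈ 1.5950.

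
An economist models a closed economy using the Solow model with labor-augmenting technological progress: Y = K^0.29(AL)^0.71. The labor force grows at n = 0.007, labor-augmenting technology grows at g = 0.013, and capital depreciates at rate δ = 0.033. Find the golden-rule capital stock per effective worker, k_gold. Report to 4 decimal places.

Break-even investment rate: n + g + δ = 0.007 + 0.013 + 0.033 = 0.053.
Golden rule sets MPK = n+g+δ: 0.29·k^(0.29−1) = 0.053, so k_gold = (0.29/0.053)^(1/0.71) ≈ 10.9549.

k_gold ≈ 10.9549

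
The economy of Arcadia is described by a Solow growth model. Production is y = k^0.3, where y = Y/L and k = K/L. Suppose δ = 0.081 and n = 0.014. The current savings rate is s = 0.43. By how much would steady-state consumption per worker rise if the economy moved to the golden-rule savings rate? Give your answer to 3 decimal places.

Δc ≈ 0.057

Break-even investment rate: n + δ = 0.014 + 0.081 = 0.095.
Current steady state (s = 0.43): k* = (0.43/0.095)^(1/0.7) ≈ 8.6453, y* = 8.6453^0.3 ≈ 1.9100, c* = (1−0.43)·1.9100 ≈ 1.0887.
At the golden rule the marginal product of capital equals n+δ: 0.3·k^(0.3−1) = 0.095. Solving, k_gold = (0.3/0.095)^(1/0.7) ≈ 5.1692.
y_gold = 5.1692^0.3 ≈ 1.6369, c_gold = y_gold − 0.095·k_gold ≈ 1.1458.
Gain: Δc = 1.1458 − 1.0887 ≈ 0.0571.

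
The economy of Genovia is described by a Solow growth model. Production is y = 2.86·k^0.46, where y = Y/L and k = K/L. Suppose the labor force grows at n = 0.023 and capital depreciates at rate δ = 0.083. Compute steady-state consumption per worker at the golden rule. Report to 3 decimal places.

Capital per worker breaks even when investment replaces (n + δ)·k; here n + δ = 0.106.
At the golden rule the marginal product of capital equals n+δ: 0.46·2.86·k^(0.46−1) = 0.106. Solving, k_gold = (0.46·2.86/0.106)^(1/0.54) ≈ 106.0691.
y_gold = 2.86·106.0691^0.46 ≈ 24.4420.
c_gold = y_gold − (n+δ)·k_gold = 24.4420 − 0.106·106.0691 ≈ 13.1987.

c_gold ≈ 13.199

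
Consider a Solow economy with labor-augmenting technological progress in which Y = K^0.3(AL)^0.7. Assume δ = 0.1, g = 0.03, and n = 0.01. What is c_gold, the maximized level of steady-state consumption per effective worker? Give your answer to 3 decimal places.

c_gold ≈ 0.970

The effective depreciation rate is n + g + δ = 0.01 + 0.03 + 0.1 = 0.14.
At the golden rule the marginal product of capital equals n+g+δ: 0.3·k^(0.3−1) = 0.14. Solving, k_gold = (0.3/0.14)^(1/0.7) ≈ 2.9706.
y_gold = 2.9706^0.3 ≈ 1.3863.
c_gold = y_gold − (n+g+δ)·k_gold = 1.3863 − 0.14·2.9706 ≈ 0.9704.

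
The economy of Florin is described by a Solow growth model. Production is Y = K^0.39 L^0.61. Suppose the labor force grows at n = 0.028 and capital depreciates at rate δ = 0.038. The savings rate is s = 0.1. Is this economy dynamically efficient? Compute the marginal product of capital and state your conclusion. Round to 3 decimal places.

dynamically efficient; MPK ≈ 0.257

n + δ = 0.028 + 0.038 = 0.066.
Steady-state k*: s·k^0.39 = 0.066·k gives k* = (0.1/0.066)^(1/0.61) ≈ 1.9762.
MPK = 0.39·1.9762^(-0.61) ≈ 0.2574.
MPK > n+δ = 0.066, so the economy is dynamically efficient (under-saving).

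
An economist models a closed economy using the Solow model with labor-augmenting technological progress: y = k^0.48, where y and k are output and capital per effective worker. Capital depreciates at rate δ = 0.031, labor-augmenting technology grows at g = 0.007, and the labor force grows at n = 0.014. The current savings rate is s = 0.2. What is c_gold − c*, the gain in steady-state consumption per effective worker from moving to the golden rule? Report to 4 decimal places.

n + g + δ = 0.014 + 0.007 + 0.031 = 0.052.
Current steady state (s = 0.2): k* = (0.2/0.052)^(1/0.52) ≈ 13.3368, y* = 13.3368^0.48 ≈ 3.4676, c* = (1−0.2)·3.4676 ≈ 2.7741.
At the golden rule the marginal product of capital equals n+g+δ: 0.48·k^(0.48−1) = 0.052. Solving, k_gold = (0.48/0.052)^(1/0.52) ≈ 71.8169.
y_gold = 71.8169^0.48 ≈ 7.7802, c_gold = y_gold − 0.052·k_gold ≈ 4.0457.
Gain: Δc = 4.0457 − 2.7741 ≈ 1.2716.

Δc ≈ 1.2716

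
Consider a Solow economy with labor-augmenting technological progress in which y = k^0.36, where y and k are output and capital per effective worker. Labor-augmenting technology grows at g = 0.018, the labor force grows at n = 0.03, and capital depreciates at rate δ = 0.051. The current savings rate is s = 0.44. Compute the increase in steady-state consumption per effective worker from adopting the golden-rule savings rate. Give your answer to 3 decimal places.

Δc ≈ 0.027

n + g + δ = 0.03 + 0.018 + 0.051 = 0.099.
Current steady state (s = 0.44): k* = (0.44/0.099)^(1/0.64) ≈ 10.2852, y* = 10.2852^0.36 ≈ 2.3142, c* = (1−0.44)·2.3142 ≈ 1.2959.
Golden rule sets MPK = n+g+δ: 0.36·k^(0.36−1) = 0.099, so k_gold = (0.36/0.099)^(1/0.64) ≈ 7.5170.
y_gold = 7.5170^0.36 ≈ 2.0672, c_gold = y_gold − 0.099·k_gold ≈ 1.3230.
Gain: Δc = 1.3230 − 1.2959 ≈ 0.0270.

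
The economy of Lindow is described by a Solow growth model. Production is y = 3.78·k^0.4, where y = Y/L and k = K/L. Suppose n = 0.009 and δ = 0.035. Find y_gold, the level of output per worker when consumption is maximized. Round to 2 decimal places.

y_gold ≈ 39.95

The effective depreciation rate is n + δ = 0.009 + 0.035 = 0.044.
At the golden rule the marginal product of capital equals n+δ: 0.4·3.78·k^(0.4−1) = 0.044. Solving, k_gold = (0.4·3.78/0.044)^(1/0.6) ≈ 363.2162.
Output: y_gold = 3.78·k_gold^0.4 = 3.78·363.2162^0.4 ≈ 39.9538.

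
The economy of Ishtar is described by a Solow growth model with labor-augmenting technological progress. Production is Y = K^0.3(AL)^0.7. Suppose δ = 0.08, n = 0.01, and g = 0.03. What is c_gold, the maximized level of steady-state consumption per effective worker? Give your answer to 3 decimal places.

Capital per effective worker breaks even when investment replaces (n + g + δ)·k; here n + g + δ = 0.12.
At the golden rule the marginal product of capital equals n+g+δ: 0.3·k^(0.3−1) = 0.12. Solving, k_gold = (0.3/0.12)^(1/0.7) ≈ 3.7024.
y_gold = 3.7024^0.3 ≈ 1.4810.
c_gold = y_gold − (n+g+δ)·k_gold = 1.4810 − 0.12·3.7024 ≈ 1.0367.

c_gold ≈ 1.037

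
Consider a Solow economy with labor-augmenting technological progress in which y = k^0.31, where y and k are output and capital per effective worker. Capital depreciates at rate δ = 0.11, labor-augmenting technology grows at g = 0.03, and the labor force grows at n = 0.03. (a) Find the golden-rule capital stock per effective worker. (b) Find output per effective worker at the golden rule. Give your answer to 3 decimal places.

(a) k_gold ≈ 2.389; (b) y_gold ≈ 1.310

Break-even investment rate: n + g + δ = 0.03 + 0.03 + 0.11 = 0.17.
At the golden rule the marginal product of capital equals n+g+δ: 0.31·k^(0.31−1) = 0.17. Solving, k_gold = (0.31/0.17)^(1/0.69) ≈ 2.3886.
y_gold = 2.3886^0.31 ≈ 1.3099.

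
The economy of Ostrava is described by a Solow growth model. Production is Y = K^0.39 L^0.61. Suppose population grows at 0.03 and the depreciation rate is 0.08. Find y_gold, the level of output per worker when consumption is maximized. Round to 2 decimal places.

y_gold ≈ 2.25

The effective depreciation rate is n + δ = 0.03 + 0.08 = 0.11.
Maximizing c = f(k) − (n+δ)·k gives f'(k) = n+δ, i.e. 0.39·k^(0.39−1) = 0.11, so k_gold = (0.39/0.11)^(1/0.61) ≈ 7.9635.
Output: y_gold = k_gold^0.39 = 7.9635^0.39 ≈ 2.2461.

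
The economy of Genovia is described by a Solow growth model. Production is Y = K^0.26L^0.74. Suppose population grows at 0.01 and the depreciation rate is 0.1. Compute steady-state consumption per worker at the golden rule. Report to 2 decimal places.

n + δ = 0.01 + 0.1 = 0.11.
Golden rule sets MPK = n+δ: 0.26·k^(0.26−1) = 0.11, so k_gold = (0.26/0.11)^(1/0.74) ≈ 3.1977.
y_gold = 3.1977^0.26 ≈ 1.3529.
c_gold = y_gold − (n+δ)·k_gold = 1.3529 − 0.11·3.1977 ≈ 1.0011.

c_gold ≈ 1.00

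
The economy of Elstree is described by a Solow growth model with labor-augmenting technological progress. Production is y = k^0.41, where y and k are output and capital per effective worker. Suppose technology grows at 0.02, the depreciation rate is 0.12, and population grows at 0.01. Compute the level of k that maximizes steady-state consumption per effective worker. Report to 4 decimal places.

n + g + δ = 0.01 + 0.02 + 0.12 = 0.15.
Setting f'(k) = n+g+δ gives 0.41·k^(0.41−1) = 0.15, hence k_gold = (0.41/0.15)^(1/0.59) ≈ 5.4974.

k_gold ≈ 5.4974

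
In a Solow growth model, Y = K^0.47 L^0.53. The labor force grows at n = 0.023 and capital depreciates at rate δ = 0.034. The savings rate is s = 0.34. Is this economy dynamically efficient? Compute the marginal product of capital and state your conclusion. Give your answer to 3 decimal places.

Capital per worker breaks even when investment replaces (n + δ)·k; here n + δ = 0.057.
Steady-state k*: s·k^0.47 = 0.057·k gives k* = (0.34/0.057)^(1/0.53) ≈ 29.0672.
MPK = 0.47·29.0672^(-0.53) ≈ 0.0788.
MPK > n+δ = 0.057, so the economy is dynamically efficient (under-saving).

dynamically efficient; MPK ≈ 0.079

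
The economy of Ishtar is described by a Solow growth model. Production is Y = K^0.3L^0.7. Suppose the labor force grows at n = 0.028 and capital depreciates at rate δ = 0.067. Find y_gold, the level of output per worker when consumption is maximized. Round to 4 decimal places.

y_gold ≈ 1.6369

The effective depreciation rate is n + δ = 0.028 + 0.067 = 0.095.
Setting f'(k) = n+δ gives 0.3·k^(0.3−1) = 0.095, hence k_gold = (0.3/0.095)^(1/0.7) ≈ 5.1692.
Output: y_gold = k_gold^0.3 = 5.1692^0.3 ≈ 1.6369.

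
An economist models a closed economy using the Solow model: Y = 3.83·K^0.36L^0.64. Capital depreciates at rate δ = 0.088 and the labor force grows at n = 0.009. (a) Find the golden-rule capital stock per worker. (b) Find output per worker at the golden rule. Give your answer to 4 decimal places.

(a) k_gold ≈ 63.2616; (b) y_gold ≈ 17.0455

Break-even investment rate: n + δ = 0.009 + 0.088 = 0.097.
Setting f'(k) = n+δ gives 0.36·3.83·k^(0.36−1) = 0.097, hence k_gold = (0.36·3.83/0.097)^(1/0.64) ≈ 63.2616.
y_gold = 3.83·63.2616^0.36 ≈ 17.0455.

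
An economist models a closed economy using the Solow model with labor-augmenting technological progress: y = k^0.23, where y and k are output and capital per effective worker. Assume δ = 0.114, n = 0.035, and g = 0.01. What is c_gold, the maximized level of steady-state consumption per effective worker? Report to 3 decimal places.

c_gold ≈ 0.860

Break-even investment rate: n + g + δ = 0.035 + 0.01 + 0.114 = 0.159.
Maximizing c = f(k) − (n+g+δ)·k gives f'(k) = n+g+δ, i.e. 0.23·k^(0.23−1) = 0.159, so k_gold = (0.23/0.159)^(1/0.77) ≈ 1.6152.
y_gold = 1.6152^0.23 ≈ 1.1166.
c_gold = y_gold − (n+g+δ)·k_gold = 1.1166 − 0.159·1.6152 ≈ 0.8598.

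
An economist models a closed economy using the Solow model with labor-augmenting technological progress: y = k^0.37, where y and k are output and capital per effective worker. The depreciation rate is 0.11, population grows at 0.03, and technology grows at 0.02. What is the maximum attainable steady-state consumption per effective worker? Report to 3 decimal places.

n + g + δ = 0.03 + 0.02 + 0.11 = 0.16.
Setting f'(k) = n+g+δ gives 0.37·k^(0.37−1) = 0.16, hence k_gold = (0.37/0.16)^(1/0.63) ≈ 3.7836.
y_gold = 3.7836^0.37 ≈ 1.6362.
c_gold = y_gold − (n+g+δ)·k_gold = 1.6362 − 0.16·3.7836 ≈ 1.0308.

c_gold ≈ 1.031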